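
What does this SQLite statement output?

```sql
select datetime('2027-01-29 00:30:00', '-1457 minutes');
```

2027-01-28 00:13:00

1457 minutes = 24h 17m; -1457 minutes from 2027-01-29 00:30:00 is 2027-01-28 00:13:00 (crosses midnight).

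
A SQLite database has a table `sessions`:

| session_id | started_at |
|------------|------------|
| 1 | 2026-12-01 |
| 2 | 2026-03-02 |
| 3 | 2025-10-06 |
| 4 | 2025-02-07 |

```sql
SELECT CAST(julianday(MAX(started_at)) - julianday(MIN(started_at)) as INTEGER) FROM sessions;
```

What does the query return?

MIN = 2025-02-07, MAX = 2026-12-01.
21 days remain in February 2025 after the 7th (28 − 7).
Full months from March 2025 through November 2026 contribute their day counts.
Then 1 day into December 2026.
Total: 21 + 31 + 30 + 31 + 30 + 31 + 31 + 30 + 31 + 30 + 31 + 31 + 28 + 31 + 30 + 31 + 30 + 31 + 31 + 30 + 31 + 30 + 1 = 662.

662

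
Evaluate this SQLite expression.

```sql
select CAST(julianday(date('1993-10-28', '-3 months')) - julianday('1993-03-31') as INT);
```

119

Adding -3 months to 1993-10-28 gives 1993-07-28.
0 days remain in March 1993 after the 31st (31 − 31).
April 1993: 30 days.
May 1993: 31 days.
June 1993: 30 days.
Then 28 days into July 1993.
Total: 0 + 30 + 31 + 30 + 28 = 119.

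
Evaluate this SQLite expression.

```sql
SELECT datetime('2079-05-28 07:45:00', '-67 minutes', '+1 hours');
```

67 minutes = 1h 7m; -67 minutes from 2079-05-28 07:45:00 is 2079-05-28 06:38:00.
+1 hours from 2079-05-28 06:38:00 is 2079-05-28 07:38:00.

2079-05-28 07:38:00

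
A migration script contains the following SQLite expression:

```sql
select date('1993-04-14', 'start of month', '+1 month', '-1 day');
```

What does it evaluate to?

`start of month` rewinds 1993-04-14 to 1993-04-01.
Adding +1 month to 1993-04-01 gives 1993-05-01.
Going back 1 day from 1993-05-01 reaches 1993-04-30 (last day of April, 30 days).

1993-04-30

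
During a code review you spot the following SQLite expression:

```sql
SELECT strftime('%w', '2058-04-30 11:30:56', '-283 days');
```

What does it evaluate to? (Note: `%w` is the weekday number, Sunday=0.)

First apply '-283 days': 2058-04-30 11:30:56 → 2057-07-21 11:30:56.
2057-07-21 is a Saturday; with Sunday=0 that is 6.

6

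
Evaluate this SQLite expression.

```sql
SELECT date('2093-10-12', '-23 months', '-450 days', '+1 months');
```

Adding -23 months to 2093-10-12 gives 2091-11-12.
Applying '-450 days' to 2091-11-12: counting 450 days back gives 2090-08-19.
Adding +1 month to 2090-08-19 gives 2090-09-19.

2090-09-19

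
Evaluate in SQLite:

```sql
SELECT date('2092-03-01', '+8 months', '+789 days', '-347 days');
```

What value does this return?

Adding +8 months to 2092-03-01 gives 2092-11-01.
Applying '+789 days' to 2092-11-01: counting 789 days forward gives 2094-12-30.
Applying '-347 days' to 2094-12-30: counting 347 days back gives 2094-01-17.

2094-01-17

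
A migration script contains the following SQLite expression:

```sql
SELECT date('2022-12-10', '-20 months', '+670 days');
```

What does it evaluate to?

2023-02-09

Adding -20 months to 2022-12-10 gives 2021-04-10.
Applying '+670 days' to 2021-04-10: counting 670 days forward gives 2023-02-09.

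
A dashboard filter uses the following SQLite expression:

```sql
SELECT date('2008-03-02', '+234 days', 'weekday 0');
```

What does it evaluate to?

2008-10-26

Applying '+234 days' to 2008-03-02: counting 234 days forward gives 2008-10-22.
`weekday 0` advances to the next Sunday; 2008-10-22 is a Wednesday, so it moves forward to 2008-10-26.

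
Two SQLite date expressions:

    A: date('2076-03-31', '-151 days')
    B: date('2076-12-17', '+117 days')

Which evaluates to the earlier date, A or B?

A

A = 2075-11-01.
B = 2077-04-13.
A is earlier.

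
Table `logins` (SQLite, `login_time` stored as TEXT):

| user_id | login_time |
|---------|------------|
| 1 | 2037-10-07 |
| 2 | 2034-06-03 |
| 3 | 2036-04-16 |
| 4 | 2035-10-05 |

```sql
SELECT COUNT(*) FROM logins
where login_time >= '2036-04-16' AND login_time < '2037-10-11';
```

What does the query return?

2

Rows in [2036-04-16, 2037-10-11): 2037-10-07, 2036-04-16 → 2 rows.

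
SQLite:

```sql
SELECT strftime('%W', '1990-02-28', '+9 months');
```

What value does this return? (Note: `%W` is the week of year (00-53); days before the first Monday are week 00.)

48

First apply '+9 months': 1990-02-28 → 1990-11-28.
1990-11-28 is a Wednesday. SQLite's %W counts Mondays since the year started; the result is 48.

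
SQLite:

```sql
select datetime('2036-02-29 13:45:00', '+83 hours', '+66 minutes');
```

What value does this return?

2036-03-04 01:51:00

+83 hours from 2036-02-29 13:45:00 is 2036-03-04 00:45:00 (crosses midnight).
66 minutes = 1h 6m; +66 minutes from 2036-03-04 00:45:00 is 2036-03-04 01:51:00.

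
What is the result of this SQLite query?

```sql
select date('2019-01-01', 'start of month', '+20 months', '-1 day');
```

2020-08-31

`start of month` rewinds 2019-01-01 to 2019-01-01.
Adding +20 months to 2019-01-01 gives 2020-09-01.
Going back 1 day from 2020-09-01 reaches 2020-08-31 (last day of August, 31 days).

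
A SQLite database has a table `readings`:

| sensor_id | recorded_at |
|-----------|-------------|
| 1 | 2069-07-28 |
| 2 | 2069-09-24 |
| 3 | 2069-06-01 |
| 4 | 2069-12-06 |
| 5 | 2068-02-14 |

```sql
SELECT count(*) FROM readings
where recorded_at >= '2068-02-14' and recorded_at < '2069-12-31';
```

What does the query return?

Rows in [2068-02-14, 2069-12-31): 2069-07-28, 2069-09-24, 2069-06-01, 2069-12-06, 2068-02-14 → 5 rows.

5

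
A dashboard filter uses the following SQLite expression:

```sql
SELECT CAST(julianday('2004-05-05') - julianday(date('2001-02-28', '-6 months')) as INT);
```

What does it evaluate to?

1346

Adding -6 months to 2001-02-28 gives 2000-08-28.
3 days remain in August 2000 after the 28th (31 − 28).
Full months from September 2000 through April 2004 contribute their day counts.
Then 5 days into May 2004.
Total: 3 + 30 + 31 + 30 + 31 + 31 + 28 + 31 + 30 + 31 + 30 + 31 + 31 + 30 + 31 + 30 + 31 + 31 + 28 + 31 + 30 + 31 + 30 + 31 + 31 + 30 + 31 + 30 + 31 + 31 + 28 + 31 + 30 + 31 + 30 + 31 + 31 + 30 + 31 + 30 + 31 + 31 + 29 + 31 + 30 + 5 = 1346.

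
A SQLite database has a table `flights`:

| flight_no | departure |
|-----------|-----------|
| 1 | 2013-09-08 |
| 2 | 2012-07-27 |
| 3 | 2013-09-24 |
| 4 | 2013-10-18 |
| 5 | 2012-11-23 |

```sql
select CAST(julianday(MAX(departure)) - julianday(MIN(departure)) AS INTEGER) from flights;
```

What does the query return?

448

MIN = 2012-07-27, MAX = 2013-10-18.
4 days remain in July 2012 after the 27th (31 − 27).
Full months from August 2012 through September 2013 contribute their day counts.
Then 18 days into October 2013.
Total: 4 + 31 + 30 + 31 + 30 + 31 + 31 + 28 + 31 + 30 + 31 + 30 + 31 + 31 + 30 + 18 = 448.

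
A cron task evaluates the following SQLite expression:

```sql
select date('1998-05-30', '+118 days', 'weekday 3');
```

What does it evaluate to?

1998-09-30

Applying '+118 days' to 1998-05-30: counting 118 days forward gives 1998-09-25.
`weekday 3` advances to the next Wednesday; 1998-09-25 is a Friday, so it moves forward to 1998-09-30.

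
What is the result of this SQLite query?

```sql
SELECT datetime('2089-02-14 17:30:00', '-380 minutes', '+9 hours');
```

380 minutes = 6h 20m; -380 minutes from 2089-02-14 17:30:00 is 2089-02-14 11:10:00.
+9 hours from 2089-02-14 11:10:00 is 2089-02-14 20:10:00.

2089-02-14 20:10:00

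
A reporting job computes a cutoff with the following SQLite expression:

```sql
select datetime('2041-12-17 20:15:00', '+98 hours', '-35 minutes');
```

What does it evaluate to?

2041-12-21 21:40:00

+98 hours from 2041-12-17 20:15:00 is 2041-12-21 22:15:00 (crosses midnight).
-35 minutes from 2041-12-21 22:15:00 is 2041-12-21 21:40:00.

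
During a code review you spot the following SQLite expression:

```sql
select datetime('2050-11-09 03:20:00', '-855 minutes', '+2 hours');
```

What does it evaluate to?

2050-11-08 15:05:00

855 minutes = 14h 15m; -855 minutes from 2050-11-09 03:20:00 is 2050-11-08 13:05:00 (crosses midnight).
+2 hours from 2050-11-08 13:05:00 is 2050-11-08 15:05:00.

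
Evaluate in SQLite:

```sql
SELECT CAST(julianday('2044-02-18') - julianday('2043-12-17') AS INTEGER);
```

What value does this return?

63

14 days remain in December 2043 after the 17th (31 − 17).
January 2044: 31 days.
Then 18 days into February 2044.
Total: 14 + 31 + 18 = 63.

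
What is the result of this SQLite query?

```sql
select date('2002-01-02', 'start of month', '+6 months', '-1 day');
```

`start of month` rewinds 2002-01-02 to 2002-01-01.
Adding +6 months to 2002-01-01 gives 2002-07-01.
Going back 1 day from 2002-07-01 reaches 2002-06-30 (last day of June, 30 days).

2002-06-30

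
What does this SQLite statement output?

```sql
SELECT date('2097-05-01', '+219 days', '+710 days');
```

Applying '+219 days' to 2097-05-01: counting 219 days forward gives 2097-12-06.
Applying '+710 days' to 2097-12-06: counting 710 days forward gives 2099-11-16.

2099-11-16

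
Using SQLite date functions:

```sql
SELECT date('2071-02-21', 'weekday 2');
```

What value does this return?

`weekday 2` advances to the next Tuesday; 2071-02-21 is a Saturday, so it moves forward to 2071-02-24.

2071-02-24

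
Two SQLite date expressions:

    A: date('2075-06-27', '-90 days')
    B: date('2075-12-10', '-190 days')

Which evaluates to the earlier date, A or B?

A

A = 2075-03-29.
B = 2075-06-03.
A is earlier.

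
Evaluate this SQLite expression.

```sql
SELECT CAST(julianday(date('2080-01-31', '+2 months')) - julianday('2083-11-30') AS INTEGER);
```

Adding +2 months to 2080-01-31 gives 2080-03-31.
0 days remain in March 2080 after the 31st (31 − 31).
Full months from April 2080 through October 2083 contribute their day counts.
Then 30 days into November 2083.
Total: 0 + 30 + 31 + 30 + 31 + 31 + 30 + 31 + 30 + 31 + 31 + 28 + 31 + 30 + 31 + 30 + 31 + 31 + 30 + 31 + 30 + 31 + 31 + 28 + 31 + 30 + 31 + 30 + 31 + 31 + 30 + 31 + 30 + 31 + 31 + 28 + 31 + 30 + 31 + 30 + 31 + 31 + 30 + 31 + 30 = 1339.
The subtraction is earlier − later, so the result is −1339 → -1339.

-1339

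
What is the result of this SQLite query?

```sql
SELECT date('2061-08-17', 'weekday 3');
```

`weekday 3` advances to the next Wednesday; 2061-08-17 is already a Wednesday, so it stays at 2061-08-17.

2061-08-17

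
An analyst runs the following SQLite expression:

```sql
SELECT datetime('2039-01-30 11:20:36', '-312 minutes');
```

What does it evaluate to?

2039-01-30 06:08:36

312 minutes = 5h 12m; -312 minutes from 2039-01-30 11:20:36 is 2039-01-30 06:08:36.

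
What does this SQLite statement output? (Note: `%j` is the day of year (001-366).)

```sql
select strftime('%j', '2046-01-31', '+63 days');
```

094

First apply '+63 days': 2046-01-31 → 2046-04-04.
Day-of-year for 2046-04-04: days since 2046-01-01 inclusive = 94, zero-padded to 094.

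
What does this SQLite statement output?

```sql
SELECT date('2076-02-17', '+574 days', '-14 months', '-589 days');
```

2074-12-02

Applying '+574 days' to 2076-02-17: counting 574 days forward gives 2077-09-13.
Adding -14 months to 2077-09-13 gives 2076-07-13.
Applying '-589 days' to 2076-07-13: counting 589 days back gives 2074-12-02.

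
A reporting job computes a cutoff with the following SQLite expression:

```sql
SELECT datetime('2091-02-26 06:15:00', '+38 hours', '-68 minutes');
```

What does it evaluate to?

+38 hours from 2091-02-26 06:15:00 is 2091-02-27 20:15:00 (crosses midnight).
68 minutes = 1h 8m; -68 minutes from 2091-02-27 20:15:00 is 2091-02-27 19:07:00.

2091-02-27 19:07:00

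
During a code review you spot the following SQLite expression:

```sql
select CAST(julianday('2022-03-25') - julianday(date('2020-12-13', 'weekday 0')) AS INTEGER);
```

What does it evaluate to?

467

`weekday 0` advances to the next Sunday; 2020-12-13 is already a Sunday, so it stays at 2020-12-13.
18 days remain in December 2020 after the 13th (31 − 13).
Full months from January 2021 through February 2022 contribute their day counts.
Then 25 days into March 2022.
Total: 18 + 31 + 28 + 31 + 30 + 31 + 30 + 31 + 31 + 30 + 31 + 30 + 31 + 31 + 28 + 25 = 467.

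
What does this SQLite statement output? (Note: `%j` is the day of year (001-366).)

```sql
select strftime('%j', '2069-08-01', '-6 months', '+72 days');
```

First apply '-6 months', '+72 days': 2069-08-01 → 2069-04-14.
Day-of-year for 2069-04-14: days since 2069-01-01 inclusive = 104, zero-padded to 104.

104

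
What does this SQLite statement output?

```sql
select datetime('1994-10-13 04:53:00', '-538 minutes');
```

1994-10-12 19:55:00

538 minutes = 8h 58m; -538 minutes from 1994-10-13 04:53:00 is 1994-10-12 19:55:00 (crosses midnight).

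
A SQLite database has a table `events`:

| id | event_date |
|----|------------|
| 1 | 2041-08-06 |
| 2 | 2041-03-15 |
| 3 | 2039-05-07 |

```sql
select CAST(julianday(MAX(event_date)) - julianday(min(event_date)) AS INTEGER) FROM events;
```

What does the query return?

822

MIN = 2039-05-07, MAX = 2041-08-06.
24 days remain in May 2039 after the 7th (31 − 7).
Full months from June 2039 through July 2041 contribute their day counts.
Then 6 days into August 2041.
Total: 24 + 30 + 31 + 31 + 30 + 31 + 30 + 31 + 31 + 29 + 31 + 30 + 31 + 30 + 31 + 31 + 30 + 31 + 30 + 31 + 31 + 28 + 31 + 30 + 31 + 30 + 31 + 6 = 822.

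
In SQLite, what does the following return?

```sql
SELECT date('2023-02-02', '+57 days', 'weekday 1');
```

2023-04-03

Applying '+57 days' to 2023-02-02: counting 57 days forward gives 2023-03-31.
`weekday 1` advances to the next Monday; 2023-03-31 is a Friday, so it moves forward to 2023-04-03.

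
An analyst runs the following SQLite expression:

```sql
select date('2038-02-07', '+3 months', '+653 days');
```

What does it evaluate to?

Adding +3 months to 2038-02-07 gives 2038-05-07.
Applying '+653 days' to 2038-05-07: counting 653 days forward gives 2040-02-19.

2040-02-19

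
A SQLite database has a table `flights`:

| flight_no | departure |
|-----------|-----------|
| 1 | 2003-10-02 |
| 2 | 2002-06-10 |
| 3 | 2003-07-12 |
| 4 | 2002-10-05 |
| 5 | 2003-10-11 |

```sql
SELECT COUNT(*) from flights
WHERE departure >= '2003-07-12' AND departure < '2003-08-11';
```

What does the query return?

Rows in [2003-07-12, 2003-08-11): 2003-07-12 → 1 row.

1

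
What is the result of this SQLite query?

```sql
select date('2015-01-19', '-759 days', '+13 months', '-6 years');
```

Applying '-759 days' to 2015-01-19: counting 759 days back gives 2012-12-21.
Adding +13 months to 2012-12-21 gives 2014-01-21.
Adding -6 years to 2014-01-21 gives 2008-01-21.

2008-01-21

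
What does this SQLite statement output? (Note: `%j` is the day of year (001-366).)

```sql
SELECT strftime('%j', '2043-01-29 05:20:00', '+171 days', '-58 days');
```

142

First apply '+171 days', '-58 days': 2043-01-29 05:20:00 → 2043-05-22 05:20:00.
Day-of-year for 2043-05-22: days since 2043-01-01 inclusive = 142, zero-padded to 142.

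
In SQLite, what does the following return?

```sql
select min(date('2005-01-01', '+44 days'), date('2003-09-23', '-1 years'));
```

date('2005-01-01', '+44 days') → 2005-02-14.
date('2003-09-23', '-1 years') → 2002-09-23.
Earlier of the two is 2002-09-23.

2002-09-23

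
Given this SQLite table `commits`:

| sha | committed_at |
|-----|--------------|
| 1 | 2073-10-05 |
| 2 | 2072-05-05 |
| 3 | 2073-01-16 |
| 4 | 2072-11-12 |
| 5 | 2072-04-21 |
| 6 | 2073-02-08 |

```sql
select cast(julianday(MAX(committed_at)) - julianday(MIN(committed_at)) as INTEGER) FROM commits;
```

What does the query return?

MIN = 2072-04-21, MAX = 2073-10-05.
9 days remain in April 2072 after the 21st (30 − 21).
Full months from May 2072 through September 2073 contribute their day counts.
Then 5 days into October 2073.
Total: 9 + 31 + 30 + 31 + 31 + 30 + 31 + 30 + 31 + 31 + 28 + 31 + 30 + 31 + 30 + 31 + 31 + 30 + 5 = 532.

532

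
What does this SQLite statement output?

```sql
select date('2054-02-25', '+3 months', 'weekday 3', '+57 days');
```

Adding +3 months to 2054-02-25 gives 2054-05-25.
`weekday 3` advances to the next Wednesday; 2054-05-25 is a Monday, so it moves forward to 2054-05-27.
Applying '+57 days' to 2054-05-27: counting 57 days forward gives 2054-07-23.

2054-07-23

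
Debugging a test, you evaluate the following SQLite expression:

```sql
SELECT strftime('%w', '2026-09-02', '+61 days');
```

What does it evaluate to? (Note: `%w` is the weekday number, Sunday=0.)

First apply '+61 days': 2026-09-02 → 2026-11-02.
2026-11-02 is a Monday; with Sunday=0 that is 1.

1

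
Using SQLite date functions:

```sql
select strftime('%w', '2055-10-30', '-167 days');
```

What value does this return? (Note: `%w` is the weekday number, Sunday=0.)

0

First apply '-167 days': 2055-10-30 → 2055-05-16.
2055-05-16 is a Sunday; with Sunday=0 that is 0.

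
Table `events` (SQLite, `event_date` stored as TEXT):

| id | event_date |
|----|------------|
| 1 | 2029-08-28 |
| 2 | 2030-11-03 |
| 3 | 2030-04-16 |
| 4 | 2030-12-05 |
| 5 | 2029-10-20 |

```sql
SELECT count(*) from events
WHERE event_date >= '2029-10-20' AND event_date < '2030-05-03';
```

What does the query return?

Rows in [2029-10-20, 2030-05-03): 2030-04-16, 2029-10-20 → 2 rows.

2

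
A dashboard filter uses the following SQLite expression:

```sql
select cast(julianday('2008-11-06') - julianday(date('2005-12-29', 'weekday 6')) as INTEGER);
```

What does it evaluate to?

1041

`weekday 6` advances to the next Saturday; 2005-12-29 is a Thursday, so it moves forward to 2005-12-31.
0 days remain in December 2005 after the 31st (31 − 31).
Full months from January 2006 through October 2008 contribute their day counts.
Then 6 days into November 2008.
Total: 0 + 31 + 28 + 31 + 30 + 31 + 30 + 31 + 31 + 30 + 31 + 30 + 31 + 31 + 28 + 31 + 30 + 31 + 30 + 31 + 31 + 30 + 31 + 30 + 31 + 31 + 29 + 31 + 30 + 31 + 30 + 31 + 31 + 30 + 31 + 6 = 1041.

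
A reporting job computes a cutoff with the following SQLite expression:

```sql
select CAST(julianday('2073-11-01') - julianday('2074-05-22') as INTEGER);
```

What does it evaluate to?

29 days remain in November 2073 after the 1st (30 − 1).
December 2073: 31 days.
January 2074: 31 days.
February 2074: 28 days.
March 2074: 31 days.
April 2074: 30 days.
Then 22 days into May 2074.
Total: 29 + 31 + 31 + 28 + 31 + 30 + 22 = 202.
The subtraction is earlier − later, so the result is −202 → -202.

-202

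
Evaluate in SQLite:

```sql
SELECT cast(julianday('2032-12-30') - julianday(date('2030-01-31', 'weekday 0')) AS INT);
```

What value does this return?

1061

`weekday 0` advances to the next Sunday; 2030-01-31 is a Thursday, so it moves forward to 2030-02-03.
25 days remain in February 2030 after the 3rd (28 − 3).
Full months from March 2030 through November 2032 contribute their day counts.
Then 30 days into December 2032.
Total: 25 + 31 + 30 + 31 + 30 + 31 + 31 + 30 + 31 + 30 + 31 + 31 + 28 + 31 + 30 + 31 + 30 + 31 + 31 + 30 + 31 + 30 + 31 + 31 + 29 + 31 + 30 + 31 + 30 + 31 + 31 + 30 + 31 + 30 + 30 = 1061.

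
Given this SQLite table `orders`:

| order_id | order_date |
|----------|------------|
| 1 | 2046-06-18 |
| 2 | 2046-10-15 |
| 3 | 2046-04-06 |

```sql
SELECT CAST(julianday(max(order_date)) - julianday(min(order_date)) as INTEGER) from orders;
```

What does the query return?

192

MIN = 2046-04-06, MAX = 2046-10-15.
24 days remain in April 2046 after the 6th (30 − 6).
May 2046: 31 days.
June 2046: 30 days.
July 2046: 31 days.
August 2046: 31 days.
September 2046: 30 days.
Then 15 days into October 2046.
Total: 24 + 31 + 30 + 31 + 31 + 30 + 15 = 192.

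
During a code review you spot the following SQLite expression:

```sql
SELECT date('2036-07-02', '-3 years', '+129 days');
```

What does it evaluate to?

2033-11-08

Adding -3 years to 2036-07-02 gives 2033-07-02.
Applying '+129 days' to 2033-07-02: counting 129 days forward gives 2033-11-08.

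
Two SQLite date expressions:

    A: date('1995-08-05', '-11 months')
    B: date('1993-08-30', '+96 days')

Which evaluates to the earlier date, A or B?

B

A = 1994-09-05.
B = 1993-12-04.
B is earlier.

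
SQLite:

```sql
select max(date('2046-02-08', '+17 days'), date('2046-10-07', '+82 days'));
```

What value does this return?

2046-12-28

date('2046-02-08', '+17 days') → 2046-02-25.
date('2046-10-07', '+82 days') → 2046-12-28.
Later of the two is 2046-12-28.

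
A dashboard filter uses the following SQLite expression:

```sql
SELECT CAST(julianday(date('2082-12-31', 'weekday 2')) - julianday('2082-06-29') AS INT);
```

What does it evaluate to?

`weekday 2` advances to the next Tuesday; 2082-12-31 is a Thursday, so it moves forward to 2083-01-05.
1 day remains in June 2082 after the 29th (30 − 29).
Full months from July 2082 through December 2082 contribute their day counts.
Then 5 days into January 2083.
Total: 1 + 31 + 31 + 30 + 31 + 30 + 31 + 5 = 190.

190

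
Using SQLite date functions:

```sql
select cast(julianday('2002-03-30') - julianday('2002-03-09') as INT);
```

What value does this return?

Both dates are in March 2002: 30 − 9 = 21.

21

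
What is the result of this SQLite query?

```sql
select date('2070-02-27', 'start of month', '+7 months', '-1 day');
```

2070-08-31

`start of month` rewinds 2070-02-27 to 2070-02-01.
Adding +7 months to 2070-02-01 gives 2070-09-01.
Going back 1 day from 2070-09-01 reaches 2070-08-31 (last day of August, 31 days).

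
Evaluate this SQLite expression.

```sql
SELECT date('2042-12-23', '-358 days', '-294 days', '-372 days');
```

2040-03-04

Applying '-358 days' to 2042-12-23: counting 358 days back gives 2041-12-30.
Applying '-294 days' to 2041-12-30: counting 294 days back gives 2041-03-11.
Applying '-372 days' to 2041-03-11: counting 372 days back gives 2040-03-04.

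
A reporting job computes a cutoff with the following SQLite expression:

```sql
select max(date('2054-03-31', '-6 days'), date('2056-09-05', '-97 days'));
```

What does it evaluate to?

date('2054-03-31', '-6 days') → 2054-03-25.
date('2056-09-05', '-97 days') → 2056-05-31.
Later of the two is 2056-05-31.

2056-05-31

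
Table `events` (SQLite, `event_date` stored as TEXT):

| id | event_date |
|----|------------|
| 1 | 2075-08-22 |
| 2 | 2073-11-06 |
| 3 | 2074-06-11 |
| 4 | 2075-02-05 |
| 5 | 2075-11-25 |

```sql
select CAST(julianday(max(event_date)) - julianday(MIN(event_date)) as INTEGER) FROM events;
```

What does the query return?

749

MIN = 2073-11-06, MAX = 2075-11-25.
24 days remain in November 2073 after the 6th (30 − 6).
Full months from December 2073 through October 2075 contribute their day counts.
Then 25 days into November 2075.
Total: 24 + 31 + 31 + 28 + 31 + 30 + 31 + 30 + 31 + 31 + 30 + 31 + 30 + 31 + 31 + 28 + 31 + 30 + 31 + 30 + 31 + 31 + 30 + 31 + 25 = 749.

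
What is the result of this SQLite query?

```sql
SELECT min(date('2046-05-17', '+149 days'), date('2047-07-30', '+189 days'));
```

2046-10-13

date('2046-05-17', '+149 days') → 2046-10-13.
date('2047-07-30', '+189 days') → 2048-02-04.
Earlier of the two is 2046-10-13.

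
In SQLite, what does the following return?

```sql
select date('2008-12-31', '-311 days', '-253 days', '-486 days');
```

Applying '-311 days' to 2008-12-31: counting 311 days back gives 2008-02-24.
Applying '-253 days' to 2008-02-24: counting 253 days back gives 2007-06-16.
Applying '-486 days' to 2007-06-16: counting 486 days back gives 2006-02-15.

2006-02-15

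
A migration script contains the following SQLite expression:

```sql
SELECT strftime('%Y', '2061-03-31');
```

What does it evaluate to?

`%Y` extracts the 4-digit year: 2061.

2061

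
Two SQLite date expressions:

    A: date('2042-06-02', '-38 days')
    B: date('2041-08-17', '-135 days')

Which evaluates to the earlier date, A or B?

B

A = 2042-04-25.
B = 2041-04-04.
B is earlier.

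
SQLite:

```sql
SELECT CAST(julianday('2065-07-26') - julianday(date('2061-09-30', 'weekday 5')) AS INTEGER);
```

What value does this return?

`weekday 5` advances to the next Friday; 2061-09-30 is already a Friday, so it stays at 2061-09-30.
0 days remain in September 2061 after the 30th (30 − 30).
Full months from October 2061 through June 2065 contribute their day counts.
Then 26 days into July 2065.
Total: 0 + 31 + 30 + 31 + 31 + 28 + 31 + 30 + 31 + 30 + 31 + 31 + 30 + 31 + 30 + 31 + 31 + 28 + 31 + 30 + 31 + 30 + 31 + 31 + 30 + 31 + 30 + 31 + 31 + 29 + 31 + 30 + 31 + 30 + 31 + 31 + 30 + 31 + 30 + 31 + 31 + 28 + 31 + 30 + 31 + 30 + 26 = 1395.

1395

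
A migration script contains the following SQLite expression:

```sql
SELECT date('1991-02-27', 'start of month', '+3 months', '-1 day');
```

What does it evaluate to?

`start of month` rewinds 1991-02-27 to 1991-02-01.
Adding +3 months to 1991-02-01 gives 1991-05-01.
Going back 1 day from 1991-05-01 reaches 1991-04-30 (last day of April, 30 days).

1991-04-30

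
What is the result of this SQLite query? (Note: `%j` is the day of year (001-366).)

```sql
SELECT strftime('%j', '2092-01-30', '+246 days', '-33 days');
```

243

First apply '+246 days', '-33 days': 2092-01-30 → 2092-08-30.
Day-of-year for 2092-08-30: days since 2092-01-01 inclusive = 243, zero-padded to 243.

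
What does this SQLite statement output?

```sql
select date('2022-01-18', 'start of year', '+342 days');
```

2022-12-09

`start of year` rewinds 2022-01-18 to 2022-01-01.
Applying '+342 days' to 2022-01-01: counting 342 days forward gives 2022-12-09.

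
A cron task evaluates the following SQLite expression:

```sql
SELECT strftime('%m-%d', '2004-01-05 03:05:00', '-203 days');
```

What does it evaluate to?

First apply '-203 days': 2004-01-05 03:05:00 → 2003-06-16 03:05:00.
`%m-%d` extracts the month-day: 06-16.

06-16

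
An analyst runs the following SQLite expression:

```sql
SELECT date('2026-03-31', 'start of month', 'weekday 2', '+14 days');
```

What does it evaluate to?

2026-03-17

`start of month` rewinds 2026-03-31 to 2026-03-01.
`weekday 2` advances to the next Tuesday; 2026-03-01 is a Sunday, so it moves forward to 2026-03-03.
Advancing 14 more days within March lands on 2026-03-17.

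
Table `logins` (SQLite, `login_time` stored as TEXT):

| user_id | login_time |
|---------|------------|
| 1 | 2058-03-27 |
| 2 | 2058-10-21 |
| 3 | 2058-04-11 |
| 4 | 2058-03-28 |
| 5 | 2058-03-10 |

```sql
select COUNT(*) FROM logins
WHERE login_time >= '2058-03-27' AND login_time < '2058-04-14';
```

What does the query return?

Rows in [2058-03-27, 2058-04-14): 2058-03-27, 2058-04-11, 2058-03-28 → 3 rows.

3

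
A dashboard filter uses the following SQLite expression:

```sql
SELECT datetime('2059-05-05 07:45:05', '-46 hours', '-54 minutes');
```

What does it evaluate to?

2059-05-03 08:51:05

-46 hours from 2059-05-05 07:45:05 is 2059-05-03 09:45:05 (crosses midnight).
-54 minutes from 2059-05-03 09:45:05 is 2059-05-03 08:51:05.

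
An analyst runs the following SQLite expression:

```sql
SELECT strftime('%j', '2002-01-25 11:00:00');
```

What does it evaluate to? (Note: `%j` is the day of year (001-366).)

Day-of-year for 2002-01-25: days since 2002-01-01 inclusive = 25, zero-padded to 025.

025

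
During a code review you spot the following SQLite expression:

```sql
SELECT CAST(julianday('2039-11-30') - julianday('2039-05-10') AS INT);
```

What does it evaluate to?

21 days remain in May 2039 after the 10th (31 − 10).
June 2039: 30 days.
July 2039: 31 days.
August 2039: 31 days.
September 2039: 30 days.
October 2039: 31 days.
Then 30 days into November 2039.
Total: 21 + 30 + 31 + 31 + 30 + 31 + 30 = 204.

204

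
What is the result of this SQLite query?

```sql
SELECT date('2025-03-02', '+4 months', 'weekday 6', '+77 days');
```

2025-09-20

Adding +4 months to 2025-03-02 gives 2025-07-02.
`weekday 6` advances to the next Saturday; 2025-07-02 is a Wednesday, so it moves forward to 2025-07-05.
Applying '+77 days' to 2025-07-05: counting 77 days forward gives 2025-09-20.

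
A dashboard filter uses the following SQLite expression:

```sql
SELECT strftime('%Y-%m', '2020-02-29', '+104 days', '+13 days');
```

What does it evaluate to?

First apply '+104 days', '+13 days': 2020-02-29 → 2020-06-25.
`%Y-%m` extracts the year-month: 2020-06.

2020-06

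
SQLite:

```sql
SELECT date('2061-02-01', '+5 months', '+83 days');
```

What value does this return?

2061-09-22

Adding +5 months to 2061-02-01 gives 2061-07-01.
Applying '+83 days' to 2061-07-01: counting 83 days forward gives 2061-09-22.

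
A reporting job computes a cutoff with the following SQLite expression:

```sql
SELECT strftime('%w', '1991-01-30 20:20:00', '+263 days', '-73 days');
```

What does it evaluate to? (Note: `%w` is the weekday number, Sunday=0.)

4

First apply '+263 days', '-73 days': 1991-01-30 20:20:00 → 1991-08-08 20:20:00.
1991-08-08 is a Thursday; with Sunday=0 that is 4.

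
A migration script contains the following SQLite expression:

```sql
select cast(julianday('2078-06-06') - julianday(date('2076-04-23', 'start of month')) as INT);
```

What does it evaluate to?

796

`start of month` rewinds 2076-04-23 to 2076-04-01.
29 days remain in April 2076 after the 1st (30 − 1).
Full months from May 2076 through May 2078 contribute their day counts.
Then 6 days into June 2078.
Total: 29 + 31 + 30 + 31 + 31 + 30 + 31 + 30 + 31 + 31 + 28 + 31 + 30 + 31 + 30 + 31 + 31 + 30 + 31 + 30 + 31 + 31 + 28 + 31 + 30 + 31 + 6 = 796.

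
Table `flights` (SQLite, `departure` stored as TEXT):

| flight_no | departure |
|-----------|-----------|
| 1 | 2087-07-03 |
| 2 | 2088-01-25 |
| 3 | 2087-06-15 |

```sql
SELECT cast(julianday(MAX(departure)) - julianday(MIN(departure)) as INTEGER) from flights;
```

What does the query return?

MIN = 2087-06-15, MAX = 2088-01-25.
15 days remain in June 2087 after the 15th (30 − 15).
Full months from July 2087 through December 2087 contribute their day counts.
Then 25 days into January 2088.
Total: 15 + 31 + 31 + 30 + 31 + 30 + 31 + 25 = 224.

224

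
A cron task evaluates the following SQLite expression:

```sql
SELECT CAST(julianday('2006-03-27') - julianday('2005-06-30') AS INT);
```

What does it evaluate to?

270

0 days remain in June 2005 after the 30th (30 − 30).
Full months from July 2005 through February 2006 contribute their day counts.
Then 27 days into March 2006.
Total: 0 + 31 + 31 + 30 + 31 + 30 + 31 + 31 + 28 + 27 = 270.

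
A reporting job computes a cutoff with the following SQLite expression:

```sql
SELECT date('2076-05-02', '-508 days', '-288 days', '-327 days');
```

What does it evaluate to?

2073-04-05

Applying '-508 days' to 2076-05-02: counting 508 days back gives 2074-12-11.
Applying '-288 days' to 2074-12-11: counting 288 days back gives 2074-02-26.
Applying '-327 days' to 2074-02-26: counting 327 days back gives 2073-04-05.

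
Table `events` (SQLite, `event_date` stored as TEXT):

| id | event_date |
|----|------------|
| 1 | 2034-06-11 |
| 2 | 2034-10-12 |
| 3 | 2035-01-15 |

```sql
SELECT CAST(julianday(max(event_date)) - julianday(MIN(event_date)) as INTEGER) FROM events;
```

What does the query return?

MIN = 2034-06-11, MAX = 2035-01-15.
19 days remain in June 2034 after the 11th (30 − 11).
Full months from July 2034 through December 2034 contribute their day counts.
Then 15 days into January 2035.
Total: 19 + 31 + 31 + 30 + 31 + 30 + 31 + 15 = 218.

218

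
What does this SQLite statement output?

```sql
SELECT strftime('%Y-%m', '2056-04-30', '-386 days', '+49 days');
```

2055-05

First apply '-386 days', '+49 days': 2056-04-30 → 2055-05-29.
`%Y-%m` extracts the year-month: 2055-05.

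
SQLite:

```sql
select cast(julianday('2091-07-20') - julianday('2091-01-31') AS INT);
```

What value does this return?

0 days remain in January 2091 after the 31st (31 − 31).
February 2091: 28 days.
March 2091: 31 days.
April 2091: 30 days.
May 2091: 31 days.
June 2091: 30 days.
Then 20 days into July 2091.
Total: 0 + 28 + 31 + 30 + 31 + 30 + 20 = 170.

170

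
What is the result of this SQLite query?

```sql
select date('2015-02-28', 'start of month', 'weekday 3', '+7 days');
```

2015-02-11

`start of month` rewinds 2015-02-28 to 2015-02-01.
`weekday 3` advances to the next Wednesday; 2015-02-01 is a Sunday, so it moves forward to 2015-02-04.
Advancing 7 more days within February lands on 2015-02-11.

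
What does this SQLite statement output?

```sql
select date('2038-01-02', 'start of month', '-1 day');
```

`start of month` rewinds 2038-01-02 to 2038-01-01.
Going back 1 day from 2038-01-01 reaches 2037-12-31 (last day of December, 31 days).

2037-12-31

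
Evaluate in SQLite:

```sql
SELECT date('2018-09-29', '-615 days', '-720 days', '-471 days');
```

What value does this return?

2013-10-19

Applying '-615 days' to 2018-09-29: counting 615 days back gives 2017-01-22.
Applying '-720 days' to 2017-01-22: counting 720 days back gives 2015-02-02.
Applying '-471 days' to 2015-02-02: counting 471 days back gives 2013-10-19.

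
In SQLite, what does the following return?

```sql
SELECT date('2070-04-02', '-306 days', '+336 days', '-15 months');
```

Applying '-306 days' to 2070-04-02: counting 306 days back gives 2069-05-31.
Applying '+336 days' to 2069-05-31: counting 336 days forward gives 2070-05-02.
Adding -15 months to 2070-05-02 gives 2069-02-02.

2069-02-02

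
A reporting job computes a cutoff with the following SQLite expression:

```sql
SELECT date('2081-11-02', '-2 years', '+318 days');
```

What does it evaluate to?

2080-09-15

Adding -2 years to 2081-11-02 gives 2079-11-02.
Applying '+318 days' to 2079-11-02: counting 318 days forward gives 2080-09-15.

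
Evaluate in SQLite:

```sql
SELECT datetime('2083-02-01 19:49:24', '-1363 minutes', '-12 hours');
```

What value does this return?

1363 minutes = 22h 43m; -1363 minutes from 2083-02-01 19:49:24 is 2083-01-31 21:06:24 (crosses midnight).
-12 hours from 2083-01-31 21:06:24 is 2083-01-31 09:06:24.

2083-01-31 09:06:24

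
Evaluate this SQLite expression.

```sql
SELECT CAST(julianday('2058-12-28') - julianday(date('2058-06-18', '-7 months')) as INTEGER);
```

Adding -7 months to 2058-06-18 gives 2057-11-18.
12 days remain in November 2057 after the 18th (30 − 18).
Full months from December 2057 through November 2058 contribute their day counts.
Then 28 days into December 2058.
Total: 12 + 31 + 31 + 28 + 31 + 30 + 31 + 30 + 31 + 31 + 30 + 31 + 30 + 28 = 405.

405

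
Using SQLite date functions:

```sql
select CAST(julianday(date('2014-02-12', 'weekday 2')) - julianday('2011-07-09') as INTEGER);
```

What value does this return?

`weekday 2` advances to the next Tuesday; 2014-02-12 is a Wednesday, so it moves forward to 2014-02-18.
22 days remain in July 2011 after the 9th (31 − 9).
Full months from August 2011 through January 2014 contribute their day counts.
Then 18 days into February 2014.
Total: 22 + 31 + 30 + 31 + 30 + 31 + 31 + 29 + 31 + 30 + 31 + 30 + 31 + 31 + 30 + 31 + 30 + 31 + 31 + 28 + 31 + 30 + 31 + 30 + 31 + 31 + 30 + 31 + 30 + 31 + 31 + 18 = 955.

955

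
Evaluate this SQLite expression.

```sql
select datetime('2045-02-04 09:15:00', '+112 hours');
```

2045-02-09 01:15:00

+112 hours from 2045-02-04 09:15:00 is 2045-02-09 01:15:00 (crosses midnight).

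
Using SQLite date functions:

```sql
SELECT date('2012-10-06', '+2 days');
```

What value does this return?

2012-10-08

Advancing 2 more days within October lands on 2012-10-08.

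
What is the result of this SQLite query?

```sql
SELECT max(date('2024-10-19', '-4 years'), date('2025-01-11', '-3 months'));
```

2024-10-11

date('2024-10-19', '-4 years') → 2020-10-19.
date('2025-01-11', '-3 months') → 2024-10-11.
Later of the two is 2024-10-11.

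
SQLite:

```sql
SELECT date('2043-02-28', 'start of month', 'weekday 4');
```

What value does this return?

`start of month` rewinds 2043-02-28 to 2043-02-01.
`weekday 4` advances to the next Thursday; 2043-02-01 is a Sunday, so it moves forward to 2043-02-05.

2043-02-05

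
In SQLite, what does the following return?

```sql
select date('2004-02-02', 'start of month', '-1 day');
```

2004-01-31

`start of month` rewinds 2004-02-02 to 2004-02-01.
Going back 1 day from 2004-02-01 reaches 2004-01-31 (last day of January, 31 days).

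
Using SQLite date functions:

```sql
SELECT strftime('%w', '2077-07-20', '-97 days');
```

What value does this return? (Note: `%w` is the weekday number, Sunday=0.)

3

First apply '-97 days': 2077-07-20 → 2077-04-14.
2077-04-14 is a Wednesday; with Sunday=0 that is 3.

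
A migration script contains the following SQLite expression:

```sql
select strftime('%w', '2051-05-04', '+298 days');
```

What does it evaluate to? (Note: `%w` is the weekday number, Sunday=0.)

1

First apply '+298 days': 2051-05-04 → 2052-02-26.
2052-02-26 is a Monday; with Sunday=0 that is 1.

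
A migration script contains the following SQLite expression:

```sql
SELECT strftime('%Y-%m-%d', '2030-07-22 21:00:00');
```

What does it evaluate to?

`%Y-%m-%d` extracts the ISO date: 2030-07-22.

2030-07-22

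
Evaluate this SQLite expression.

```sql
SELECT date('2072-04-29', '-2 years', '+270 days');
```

2071-01-24

Adding -2 years to 2072-04-29 gives 2070-04-29.
Applying '+270 days' to 2070-04-29: counting 270 days forward gives 2071-01-24.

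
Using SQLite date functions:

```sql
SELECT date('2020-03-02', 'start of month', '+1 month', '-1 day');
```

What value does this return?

`start of month` rewinds 2020-03-02 to 2020-03-01.
Adding +1 month to 2020-03-01 gives 2020-04-01.
Going back 1 day from 2020-04-01 reaches 2020-03-31 (last day of March, 31 days).

2020-03-31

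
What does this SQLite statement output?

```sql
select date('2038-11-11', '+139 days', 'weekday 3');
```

Applying '+139 days' to 2038-11-11: counting 139 days forward gives 2039-03-30.
`weekday 3` advances to the next Wednesday; 2039-03-30 is already a Wednesday, so it stays at 2039-03-30.

2039-03-30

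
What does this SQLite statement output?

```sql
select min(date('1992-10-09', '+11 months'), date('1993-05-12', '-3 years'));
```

1990-05-12

date('1992-10-09', '+11 months') → 1993-09-09.
date('1993-05-12', '-3 years') → 1990-05-12.
Earlier of the two is 1990-05-12.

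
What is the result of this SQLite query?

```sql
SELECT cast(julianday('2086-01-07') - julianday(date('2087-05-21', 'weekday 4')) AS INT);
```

`weekday 4` advances to the next Thursday; 2087-05-21 is a Wednesday, so it moves forward to 2087-05-22.
24 days remain in January 2086 after the 7th (31 − 7).
Full months from February 2086 through April 2087 contribute their day counts.
Then 22 days into May 2087.
Total: 24 + 28 + 31 + 30 + 31 + 30 + 31 + 31 + 30 + 31 + 30 + 31 + 31 + 28 + 31 + 30 + 22 = 500.
The subtraction is earlier − later, so the result is −500 → -500.

-500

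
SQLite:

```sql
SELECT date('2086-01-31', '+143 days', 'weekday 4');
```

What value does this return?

2086-06-27

Applying '+143 days' to 2086-01-31: counting 143 days forward gives 2086-06-23.
`weekday 4` advances to the next Thursday; 2086-06-23 is a Sunday, so it moves forward to 2086-06-27.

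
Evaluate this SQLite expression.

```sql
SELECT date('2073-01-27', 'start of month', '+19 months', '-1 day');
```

2074-07-31

`start of month` rewinds 2073-01-27 to 2073-01-01.
Adding +19 months to 2073-01-01 gives 2074-08-01.
Going back 1 day from 2074-08-01 reaches 2074-07-31 (last day of July, 31 days).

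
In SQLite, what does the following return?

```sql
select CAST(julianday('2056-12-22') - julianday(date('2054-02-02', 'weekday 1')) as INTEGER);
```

`weekday 1` advances to the next Monday; 2054-02-02 is already a Monday, so it stays at 2054-02-02.
26 days remain in February 2054 after the 2nd (28 − 2).
Full months from March 2054 through November 2056 contribute their day counts.
Then 22 days into December 2056.
Total: 26 + 31 + 30 + 31 + 30 + 31 + 31 + 30 + 31 + 30 + 31 + 31 + 28 + 31 + 30 + 31 + 30 + 31 + 31 + 30 + 31 + 30 + 31 + 31 + 29 + 31 + 30 + 31 + 30 + 31 + 31 + 30 + 31 + 30 + 22 = 1054.

1054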